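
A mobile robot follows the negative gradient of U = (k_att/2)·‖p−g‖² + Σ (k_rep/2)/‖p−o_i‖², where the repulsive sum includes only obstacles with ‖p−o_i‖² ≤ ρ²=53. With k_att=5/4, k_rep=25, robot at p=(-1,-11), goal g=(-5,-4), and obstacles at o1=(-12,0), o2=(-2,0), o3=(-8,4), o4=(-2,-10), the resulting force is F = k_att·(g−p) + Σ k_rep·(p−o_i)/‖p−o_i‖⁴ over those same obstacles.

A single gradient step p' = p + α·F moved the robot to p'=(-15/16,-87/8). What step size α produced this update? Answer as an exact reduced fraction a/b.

F_att = 5/4·(g−p) = 5/4·(-4,7) = (-5.0000,8.7500)
o1: d²=242 > ρ²=53 → inactive
o2: d²=122 > ρ²=53 → inactive
o3: d²=274 > ρ²=53 → inactive
o4: d²=2 ≤ ρ²=53; F_rep = 25·(1,-1)/2² = (6.2500,-6.2500)
F = F_att + ΣF_rep = (1.2500,2.5000)
Δp = p'−p = (0.0625,0.1250); α = Δx/Fx = (1/16) / (5/4) = 1/20
check: Δy/Fy = (1/8) / (5/2) = 1/20 ✓

α = 1/20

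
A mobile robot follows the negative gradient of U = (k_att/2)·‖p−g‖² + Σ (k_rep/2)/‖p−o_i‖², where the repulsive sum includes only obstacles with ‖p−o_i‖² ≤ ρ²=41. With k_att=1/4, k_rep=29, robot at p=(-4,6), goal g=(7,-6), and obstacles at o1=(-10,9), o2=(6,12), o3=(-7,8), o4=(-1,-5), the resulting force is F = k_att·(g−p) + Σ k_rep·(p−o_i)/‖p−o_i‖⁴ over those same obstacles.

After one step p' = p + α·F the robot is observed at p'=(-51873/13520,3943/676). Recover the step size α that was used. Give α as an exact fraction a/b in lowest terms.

α = 1/20

F_att = 1/4·(g−p) = 1/4·(11,-12) = (2.7500,-3.0000)
o1: d²=45 > ρ²=41 → inactive
o2: d²=136 > ρ²=41 → inactive
o3: d²=13 ≤ ρ²=41; F_rep = 29·(3,-2)/13² = (0.5148,-0.3432)
o4: d²=130 > ρ²=41 → inactive
F = F_att + ΣF_rep = (3.2648,-3.3432)
Δp = p'−p = (0.1632,-0.1672); α = Δx/Fx = (2207/13520) / (2207/676) = 1/20
check: Δy/Fy = (-113/676) / (-565/169) = 1/20 ✓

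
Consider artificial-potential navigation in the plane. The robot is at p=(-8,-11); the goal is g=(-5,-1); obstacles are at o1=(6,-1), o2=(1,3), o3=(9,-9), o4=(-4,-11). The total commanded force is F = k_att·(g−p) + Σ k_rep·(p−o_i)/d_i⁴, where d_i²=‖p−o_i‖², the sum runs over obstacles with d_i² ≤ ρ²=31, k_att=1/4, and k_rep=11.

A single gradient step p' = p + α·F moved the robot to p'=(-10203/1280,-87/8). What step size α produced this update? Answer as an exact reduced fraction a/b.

F_att = 1/4·(g−p) = 1/4·(3,10) = (0.7500,2.5000)
o1: d²=296 > ρ²=31 → inactive
o2: d²=277 > ρ²=31 → inactive
o3: d²=293 > ρ²=31 → inactive
o4: d²=16 ≤ ρ²=31; F_rep = 11·(-4,0)/16² = (-0.1719,0.0000)
F = F_att + ΣF_rep = (0.5781,2.5000)
Δp = p'−p = (0.0289,0.1250); α = Δx/Fx = (37/1280) / (37/64) = 1/20
check: Δy/Fy = (1/8) / (5/2) = 1/20 ✓

α = 1/20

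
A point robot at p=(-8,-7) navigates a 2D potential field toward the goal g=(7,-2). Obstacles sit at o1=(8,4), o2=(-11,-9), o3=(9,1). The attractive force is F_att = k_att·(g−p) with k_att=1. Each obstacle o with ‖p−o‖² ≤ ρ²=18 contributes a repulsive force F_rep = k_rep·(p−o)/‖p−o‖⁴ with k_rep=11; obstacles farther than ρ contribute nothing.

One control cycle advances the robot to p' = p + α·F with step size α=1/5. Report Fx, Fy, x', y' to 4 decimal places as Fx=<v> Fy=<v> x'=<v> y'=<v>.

F_att = 1·(g−p) = 1·(15,5) = (15.0000,5.0000)
o1: d²=377 > ρ²=18 → inactive
o2: d²=13 ≤ ρ²=18; F_rep = 11·(3,2)/13² = (0.1953,0.1302)
o3: d²=353 > ρ²=18 → inactive
F = F_att + ΣF_rep = (15.1953,5.1302)
p' = p + 1/5·F = (-4.9609,-5.9740)

Fx=15.1953 Fy=5.1302 x'=-4.9609 y'=-5.9740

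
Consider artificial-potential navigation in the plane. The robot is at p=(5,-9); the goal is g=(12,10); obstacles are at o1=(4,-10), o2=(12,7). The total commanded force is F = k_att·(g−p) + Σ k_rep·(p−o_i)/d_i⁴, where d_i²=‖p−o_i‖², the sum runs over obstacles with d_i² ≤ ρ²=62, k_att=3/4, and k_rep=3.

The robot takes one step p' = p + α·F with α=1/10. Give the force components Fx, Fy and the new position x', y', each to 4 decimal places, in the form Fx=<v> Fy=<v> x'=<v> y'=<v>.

F_att = 3/4·(g−p) = 3/4·(7,19) = (5.2500,14.2500)
o1: d²=2 ≤ ρ²=62; F_rep = 3·(1,1)/2² = (0.7500,0.7500)
o2: d²=305 > ρ²=62 → inactive
F = F_att + ΣF_rep = (6.0000,15.0000)
p' = p + 1/10·F = (5.6000,-7.5000)

Fx=6.0000 Fy=15.0000 x'=5.6000 y'=-7.5000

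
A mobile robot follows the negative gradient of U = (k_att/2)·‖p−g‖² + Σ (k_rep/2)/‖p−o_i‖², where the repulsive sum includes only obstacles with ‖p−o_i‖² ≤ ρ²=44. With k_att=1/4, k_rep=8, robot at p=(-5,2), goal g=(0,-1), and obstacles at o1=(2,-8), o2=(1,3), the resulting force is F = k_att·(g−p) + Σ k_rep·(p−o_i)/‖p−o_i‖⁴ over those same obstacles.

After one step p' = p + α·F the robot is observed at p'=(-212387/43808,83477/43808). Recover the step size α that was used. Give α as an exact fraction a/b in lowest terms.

F_att = 1/4·(g−p) = 1/4·(5,-3) = (1.2500,-0.7500)
o1: d²=149 > ρ²=44 → inactive
o2: d²=37 ≤ ρ²=44; F_rep = 8·(-6,-1)/37² = (-0.0351,-0.0058)
F = F_att + ΣF_rep = (1.2149,-0.7558)
Δp = p'−p = (0.1519,-0.0945); α = Δx/Fx = (6653/43808) / (6653/5476) = 1/8
check: Δy/Fy = (-4139/43808) / (-4139/5476) = 1/8 ✓

α = 1/8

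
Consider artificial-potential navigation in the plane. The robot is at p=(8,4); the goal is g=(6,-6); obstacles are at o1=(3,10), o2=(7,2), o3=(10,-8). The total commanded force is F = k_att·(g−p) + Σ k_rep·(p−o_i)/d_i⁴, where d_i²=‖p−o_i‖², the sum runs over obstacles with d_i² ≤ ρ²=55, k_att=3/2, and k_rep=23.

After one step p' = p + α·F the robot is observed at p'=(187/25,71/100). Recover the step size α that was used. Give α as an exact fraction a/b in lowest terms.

α = 1/4

F_att = 3/2·(g−p) = 3/2·(-2,-10) = (-3.0000,-15.0000)
o1: d²=61 > ρ²=55 → inactive
o2: d²=5 ≤ ρ²=55; F_rep = 23·(1,2)/5² = (0.9200,1.8400)
o3: d²=148 > ρ²=55 → inactive
F = F_att + ΣF_rep = (-2.0800,-13.1600)
Δp = p'−p = (-0.5200,-3.2900); α = Δx/Fx = (-13/25) / (-52/25) = 1/4
check: Δy/Fy = (-329/100) / (-329/25) = 1/4 ✓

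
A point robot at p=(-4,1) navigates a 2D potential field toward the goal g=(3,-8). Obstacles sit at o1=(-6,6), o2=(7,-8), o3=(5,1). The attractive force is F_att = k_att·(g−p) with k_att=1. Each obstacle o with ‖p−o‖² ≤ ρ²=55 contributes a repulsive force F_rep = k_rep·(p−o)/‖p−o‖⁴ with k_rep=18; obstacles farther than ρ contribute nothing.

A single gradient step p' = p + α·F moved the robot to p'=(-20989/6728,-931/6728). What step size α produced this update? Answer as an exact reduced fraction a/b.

α = 1/8

F_att = 1·(g−p) = 1·(7,-9) = (7.0000,-9.0000)
o1: d²=29 ≤ ρ²=55; F_rep = 18·(2,-5)/29² = (0.0428,-0.1070)
o2: d²=202 > ρ²=55 → inactive
o3: d²=81 > ρ²=55 → inactive
F = F_att + ΣF_rep = (7.0428,-9.1070)
Δp = p'−p = (0.8804,-1.1384); α = Δx/Fx = (5923/6728) / (5923/841) = 1/8
check: Δy/Fy = (-7659/6728) / (-7659/841) = 1/8 ✓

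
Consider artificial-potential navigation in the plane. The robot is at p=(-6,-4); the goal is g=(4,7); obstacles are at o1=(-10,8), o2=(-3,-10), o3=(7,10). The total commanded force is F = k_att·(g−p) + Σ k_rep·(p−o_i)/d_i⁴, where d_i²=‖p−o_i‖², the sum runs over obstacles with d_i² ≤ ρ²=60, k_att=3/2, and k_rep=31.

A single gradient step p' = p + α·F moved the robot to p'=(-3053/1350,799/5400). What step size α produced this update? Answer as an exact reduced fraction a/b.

F_att = 3/2·(g−p) = 3/2·(10,11) = (15.0000,16.5000)
o1: d²=160 > ρ²=60 → inactive
o2: d²=45 ≤ ρ²=60; F_rep = 31·(-3,6)/45² = (-0.0459,0.0919)
o3: d²=365 > ρ²=60 → inactive
F = F_att + ΣF_rep = (14.9541,16.5919)
Δp = p'−p = (3.7385,4.1480); α = Δx/Fx = (5047/1350) / (10094/675) = 1/4
check: Δy/Fy = (22399/5400) / (22399/1350) = 1/4 ✓

α = 1/4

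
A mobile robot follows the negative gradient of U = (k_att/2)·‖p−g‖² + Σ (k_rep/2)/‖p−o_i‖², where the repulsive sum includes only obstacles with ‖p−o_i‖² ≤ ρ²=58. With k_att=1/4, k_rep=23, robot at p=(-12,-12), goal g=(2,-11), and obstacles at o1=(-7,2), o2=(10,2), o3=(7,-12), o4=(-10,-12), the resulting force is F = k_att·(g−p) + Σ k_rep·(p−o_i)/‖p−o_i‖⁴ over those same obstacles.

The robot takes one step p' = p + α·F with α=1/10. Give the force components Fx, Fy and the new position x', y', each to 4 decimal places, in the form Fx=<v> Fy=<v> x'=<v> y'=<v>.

F_att = 1/4·(g−p) = 1/4·(14,1) = (3.5000,0.2500)
o1: d²=221 > ρ²=58 → inactive
o2: d²=680 > ρ²=58 → inactive
o3: d²=361 > ρ²=58 → inactive
o4: d²=4 ≤ ρ²=58; F_rep = 23·(-2,0)/4² = (-2.8750,0.0000)
F = F_att + ΣF_rep = (0.6250,0.2500)
p' = p + 1/10·F = (-11.9375,-11.9750)

Fx=0.6250 Fy=0.2500 x'=-11.9375 y'=-11.9750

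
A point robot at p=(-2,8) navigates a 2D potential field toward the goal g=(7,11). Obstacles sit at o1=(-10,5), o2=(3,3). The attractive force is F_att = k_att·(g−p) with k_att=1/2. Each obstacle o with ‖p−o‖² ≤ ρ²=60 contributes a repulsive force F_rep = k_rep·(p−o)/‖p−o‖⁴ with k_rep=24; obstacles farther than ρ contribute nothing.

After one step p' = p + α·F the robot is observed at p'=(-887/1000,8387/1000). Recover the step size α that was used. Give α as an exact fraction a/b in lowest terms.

F_att = 1/2·(g−p) = 1/2·(9,3) = (4.5000,1.5000)
o1: d²=73 > ρ²=60 → inactive
o2: d²=50 ≤ ρ²=60; F_rep = 24·(-5,5)/50² = (-0.0480,0.0480)
F = F_att + ΣF_rep = (4.4520,1.5480)
Δp = p'−p = (1.1130,0.3870); α = Δx/Fx = (1113/1000) / (1113/250) = 1/4
check: Δy/Fy = (387/1000) / (387/250) = 1/4 ✓

α = 1/4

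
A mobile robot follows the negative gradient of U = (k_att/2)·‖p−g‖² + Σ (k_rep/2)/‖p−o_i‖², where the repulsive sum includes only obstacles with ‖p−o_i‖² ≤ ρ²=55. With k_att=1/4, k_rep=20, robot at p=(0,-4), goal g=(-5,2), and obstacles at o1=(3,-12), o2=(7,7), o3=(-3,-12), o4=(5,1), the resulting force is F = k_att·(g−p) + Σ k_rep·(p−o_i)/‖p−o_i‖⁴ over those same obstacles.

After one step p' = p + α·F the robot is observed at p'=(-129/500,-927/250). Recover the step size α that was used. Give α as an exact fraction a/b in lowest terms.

F_att = 1/4·(g−p) = 1/4·(-5,6) = (-1.2500,1.5000)
o1: d²=73 > ρ²=55 → inactive
o2: d²=170 > ρ²=55 → inactive
o3: d²=73 > ρ²=55 → inactive
o4: d²=50 ≤ ρ²=55; F_rep = 20·(-5,-5)/50² = (-0.0400,-0.0400)
F = F_att + ΣF_rep = (-1.2900,1.4600)
Δp = p'−p = (-0.2580,0.2920); α = Δx/Fx = (-129/500) / (-129/100) = 1/5
check: Δy/Fy = (73/250) / (73/50) = 1/5 ✓

α = 1/5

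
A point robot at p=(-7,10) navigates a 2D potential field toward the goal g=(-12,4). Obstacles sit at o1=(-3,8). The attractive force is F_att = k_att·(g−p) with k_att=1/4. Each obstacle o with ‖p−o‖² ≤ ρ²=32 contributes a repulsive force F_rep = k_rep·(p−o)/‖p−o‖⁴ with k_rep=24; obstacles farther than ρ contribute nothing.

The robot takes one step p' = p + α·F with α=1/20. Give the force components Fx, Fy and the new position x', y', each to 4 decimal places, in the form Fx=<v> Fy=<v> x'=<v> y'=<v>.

F_att = 1/4·(g−p) = 1/4·(-5,-6) = (-1.2500,-1.5000)
o1: d²=20 ≤ ρ²=32; F_rep = 24·(-4,2)/20² = (-0.2400,0.1200)
F = F_att + ΣF_rep = (-1.4900,-1.3800)
p' = p + 1/20·F = (-7.0745,9.9310)

Fx=-1.4900 Fy=-1.3800 x'=-7.0745 y'=9.9310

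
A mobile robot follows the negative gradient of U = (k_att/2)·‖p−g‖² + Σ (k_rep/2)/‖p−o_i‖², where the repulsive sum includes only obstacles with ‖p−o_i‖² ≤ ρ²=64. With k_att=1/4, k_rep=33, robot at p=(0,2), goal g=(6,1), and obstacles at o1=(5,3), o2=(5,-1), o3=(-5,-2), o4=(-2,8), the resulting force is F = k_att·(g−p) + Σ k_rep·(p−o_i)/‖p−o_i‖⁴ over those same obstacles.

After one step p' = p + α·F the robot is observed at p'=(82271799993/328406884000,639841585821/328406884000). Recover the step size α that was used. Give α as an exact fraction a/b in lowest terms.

α = 1/5

F_att = 1/4·(g−p) = 1/4·(6,-1) = (1.5000,-0.2500)
o1: d²=26 ≤ ρ²=64; F_rep = 33·(-5,-1)/26² = (-0.2441,-0.0488)
o2: d²=34 ≤ ρ²=64; F_rep = 33·(-5,3)/34² = (-0.1427,0.0856)
o3: d²=41 ≤ ρ²=64; F_rep = 33·(5,4)/41² = (0.0982,0.0785)
o4: d²=40 ≤ ρ²=64; F_rep = 33·(2,-6)/40² = (0.0413,-0.1237)
F = F_att + ΣF_rep = (1.2526,-0.2584)
Δp = p'−p = (0.2505,-0.0517); α = Δx/Fx = (82271799993/328406884000) / (82271799993/65681376800) = 1/5
check: Δy/Fy = (-16972182179/328406884000) / (-16972182179/65681376800) = 1/5 ✓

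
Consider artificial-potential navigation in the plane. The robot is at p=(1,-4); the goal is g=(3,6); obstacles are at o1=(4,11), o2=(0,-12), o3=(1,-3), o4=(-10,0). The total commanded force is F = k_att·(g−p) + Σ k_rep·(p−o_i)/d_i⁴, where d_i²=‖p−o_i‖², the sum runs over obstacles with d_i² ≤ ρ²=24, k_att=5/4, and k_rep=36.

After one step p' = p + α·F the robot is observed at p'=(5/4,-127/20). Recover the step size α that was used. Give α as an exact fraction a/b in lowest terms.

F_att = 5/4·(g−p) = 5/4·(2,10) = (2.5000,12.5000)
o1: d²=234 > ρ²=24 → inactive
o2: d²=65 > ρ²=24 → inactive
o3: d²=1 ≤ ρ²=24; F_rep = 36·(0,-1)/1² = (0.0000,-36.0000)
o4: d²=137 > ρ²=24 → inactive
F = F_att + ΣF_rep = (2.5000,-23.5000)
Δp = p'−p = (0.2500,-2.3500); α = Δx/Fx = (1/4) / (5/2) = 1/10
check: Δy/Fy = (-47/20) / (-47/2) = 1/10 ✓

α = 1/10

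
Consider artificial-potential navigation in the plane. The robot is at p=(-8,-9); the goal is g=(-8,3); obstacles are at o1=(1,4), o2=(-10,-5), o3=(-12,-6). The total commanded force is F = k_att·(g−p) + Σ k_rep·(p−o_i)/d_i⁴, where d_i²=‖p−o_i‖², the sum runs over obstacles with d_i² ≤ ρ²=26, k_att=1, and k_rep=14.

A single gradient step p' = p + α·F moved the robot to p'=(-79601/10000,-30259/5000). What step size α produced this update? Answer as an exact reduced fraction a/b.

F_att = 1·(g−p) = 1·(0,12) = (0.0000,12.0000)
o1: d²=250 > ρ²=26 → inactive
o2: d²=20 ≤ ρ²=26; F_rep = 14·(2,-4)/20² = (0.0700,-0.1400)
o3: d²=25 ≤ ρ²=26; F_rep = 14·(4,-3)/25² = (0.0896,-0.0672)
F = F_att + ΣF_rep = (0.1596,11.7928)
Δp = p'−p = (0.0399,2.9482); α = Δx/Fx = (399/10000) / (399/2500) = 1/4
check: Δy/Fy = (14741/5000) / (14741/1250) = 1/4 ✓

α = 1/4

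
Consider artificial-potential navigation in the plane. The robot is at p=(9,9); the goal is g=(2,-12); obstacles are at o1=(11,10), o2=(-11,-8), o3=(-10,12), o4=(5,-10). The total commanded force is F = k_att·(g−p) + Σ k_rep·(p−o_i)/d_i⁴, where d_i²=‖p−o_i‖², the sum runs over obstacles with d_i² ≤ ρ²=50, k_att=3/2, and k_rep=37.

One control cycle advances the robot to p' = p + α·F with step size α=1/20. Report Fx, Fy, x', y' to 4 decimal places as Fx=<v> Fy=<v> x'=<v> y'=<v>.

Fx=-13.4600 Fy=-32.9800 x'=8.3270 y'=7.3510

F_att = 3/2·(g−p) = 3/2·(-7,-21) = (-10.5000,-31.5000)
o1: d²=5 ≤ ρ²=50; F_rep = 37·(-2,-1)/5² = (-2.9600,-1.4800)
o2: d²=689 > ρ²=50 → inactive
o3: d²=370 > ρ²=50 → inactive
o4: d²=377 > ρ²=50 → inactive
F = F_att + ΣF_rep = (-13.4600,-32.9800)
p' = p + 1/20·F = (8.3270,7.3510)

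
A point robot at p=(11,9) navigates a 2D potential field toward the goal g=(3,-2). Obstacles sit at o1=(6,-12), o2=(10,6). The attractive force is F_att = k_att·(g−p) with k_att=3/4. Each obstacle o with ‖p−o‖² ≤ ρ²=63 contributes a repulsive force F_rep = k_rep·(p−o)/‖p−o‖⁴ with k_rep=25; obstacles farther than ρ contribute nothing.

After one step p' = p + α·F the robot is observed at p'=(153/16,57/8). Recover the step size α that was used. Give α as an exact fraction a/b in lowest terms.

α = 1/4

F_att = 3/4·(g−p) = 3/4·(-8,-11) = (-6.0000,-8.2500)
o1: d²=466 > ρ²=63 → inactive
o2: d²=10 ≤ ρ²=63; F_rep = 25·(1,3)/10² = (0.2500,0.7500)
F = F_att + ΣF_rep = (-5.7500,-7.5000)
Δp = p'−p = (-1.4375,-1.8750); α = Δx/Fx = (-23/16) / (-23/4) = 1/4
check: Δy/Fy = (-15/8) / (-15/2) = 1/4 ✓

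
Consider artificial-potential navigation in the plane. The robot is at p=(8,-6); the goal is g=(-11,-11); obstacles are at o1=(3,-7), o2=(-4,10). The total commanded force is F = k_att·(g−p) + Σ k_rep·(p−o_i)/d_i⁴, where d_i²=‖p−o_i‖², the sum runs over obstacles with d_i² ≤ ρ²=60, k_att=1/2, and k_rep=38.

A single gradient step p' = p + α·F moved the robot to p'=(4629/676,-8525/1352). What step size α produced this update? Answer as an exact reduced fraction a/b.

F_att = 1/2·(g−p) = 1/2·(-19,-5) = (-9.5000,-2.5000)
o1: d²=26 ≤ ρ²=60; F_rep = 38·(5,1)/26² = (0.2811,0.0562)
o2: d²=400 > ρ²=60 → inactive
F = F_att + ΣF_rep = (-9.2189,-2.4438)
Δp = p'−p = (-1.1524,-0.3055); α = Δx/Fx = (-779/676) / (-1558/169) = 1/8
check: Δy/Fy = (-413/1352) / (-413/169) = 1/8 ✓

α = 1/8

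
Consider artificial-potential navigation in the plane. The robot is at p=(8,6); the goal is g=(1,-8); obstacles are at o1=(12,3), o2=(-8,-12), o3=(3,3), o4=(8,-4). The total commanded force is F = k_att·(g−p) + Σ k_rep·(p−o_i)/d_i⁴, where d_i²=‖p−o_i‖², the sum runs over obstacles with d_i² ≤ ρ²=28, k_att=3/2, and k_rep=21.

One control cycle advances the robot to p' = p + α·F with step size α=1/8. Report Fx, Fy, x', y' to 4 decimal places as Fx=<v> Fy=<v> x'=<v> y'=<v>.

Fx=-10.6344 Fy=-20.8992 x'=6.6707 y'=3.3876

F_att = 3/2·(g−p) = 3/2·(-7,-14) = (-10.5000,-21.0000)
o1: d²=25 ≤ ρ²=28; F_rep = 21·(-4,3)/25² = (-0.1344,0.1008)
o2: d²=580 > ρ²=28 → inactive
o3: d²=34 > ρ²=28 → inactive
o4: d²=100 > ρ²=28 → inactive
F = F_att + ΣF_rep = (-10.6344,-20.8992)
p' = p + 1/8·F = (6.6707,3.3876)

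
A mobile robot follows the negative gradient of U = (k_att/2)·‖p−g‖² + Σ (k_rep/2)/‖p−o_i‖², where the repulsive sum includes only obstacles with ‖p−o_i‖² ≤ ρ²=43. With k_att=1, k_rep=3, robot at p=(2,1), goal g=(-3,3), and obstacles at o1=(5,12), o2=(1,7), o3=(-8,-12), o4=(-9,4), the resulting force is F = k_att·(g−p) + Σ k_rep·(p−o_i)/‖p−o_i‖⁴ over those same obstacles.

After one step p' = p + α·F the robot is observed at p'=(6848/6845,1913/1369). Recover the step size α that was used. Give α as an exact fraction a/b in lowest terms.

F_att = 1·(g−p) = 1·(-5,2) = (-5.0000,2.0000)
o1: d²=130 > ρ²=43 → inactive
o2: d²=37 ≤ ρ²=43; F_rep = 3·(1,-6)/37² = (0.0022,-0.0131)
o3: d²=269 > ρ²=43 → inactive
o4: d²=130 > ρ²=43 → inactive
F = F_att + ΣF_rep = (-4.9978,1.9869)
Δp = p'−p = (-0.9996,0.3974); α = Δx/Fx = (-6842/6845) / (-6842/1369) = 1/5
check: Δy/Fy = (544/1369) / (2720/1369) = 1/5 ✓

α = 1/5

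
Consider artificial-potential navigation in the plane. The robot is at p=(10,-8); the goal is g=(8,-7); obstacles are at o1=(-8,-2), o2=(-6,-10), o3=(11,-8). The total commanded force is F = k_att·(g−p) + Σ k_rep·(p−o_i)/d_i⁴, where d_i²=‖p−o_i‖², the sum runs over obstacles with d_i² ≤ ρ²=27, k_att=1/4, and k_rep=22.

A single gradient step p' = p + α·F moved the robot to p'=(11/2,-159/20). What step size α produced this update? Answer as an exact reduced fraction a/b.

α = 1/5

F_att = 1/4·(g−p) = 1/4·(-2,1) = (-0.5000,0.2500)
o1: d²=360 > ρ²=27 → inactive
o2: d²=260 > ρ²=27 → inactive
o3: d²=1 ≤ ρ²=27; F_rep = 22·(-1,0)/1² = (-22.0000,0.0000)
F = F_att + ΣF_rep = (-22.5000,0.2500)
Δp = p'−p = (-4.5000,0.0500); α = Δx/Fx = (-9/2) / (-45/2) = 1/5
check: Δy/Fy = (1/20) / (1/4) = 1/5 ✓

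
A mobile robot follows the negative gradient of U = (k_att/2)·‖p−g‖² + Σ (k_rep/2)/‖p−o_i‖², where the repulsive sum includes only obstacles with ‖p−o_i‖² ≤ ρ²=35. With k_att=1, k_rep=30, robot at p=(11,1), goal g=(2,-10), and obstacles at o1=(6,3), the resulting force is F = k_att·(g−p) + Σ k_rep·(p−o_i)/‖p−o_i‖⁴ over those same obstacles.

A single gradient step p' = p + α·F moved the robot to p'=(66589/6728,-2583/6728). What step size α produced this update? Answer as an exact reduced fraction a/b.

F_att = 1·(g−p) = 1·(-9,-11) = (-9.0000,-11.0000)
o1: d²=29 ≤ ρ²=35; F_rep = 30·(5,-2)/29² = (0.1784,-0.0713)
F = F_att + ΣF_rep = (-8.8216,-11.0713)
Δp = p'−p = (-1.1027,-1.3839); α = Δx/Fx = (-7419/6728) / (-7419/841) = 1/8
check: Δy/Fy = (-9311/6728) / (-9311/841) = 1/8 ✓

α = 1/8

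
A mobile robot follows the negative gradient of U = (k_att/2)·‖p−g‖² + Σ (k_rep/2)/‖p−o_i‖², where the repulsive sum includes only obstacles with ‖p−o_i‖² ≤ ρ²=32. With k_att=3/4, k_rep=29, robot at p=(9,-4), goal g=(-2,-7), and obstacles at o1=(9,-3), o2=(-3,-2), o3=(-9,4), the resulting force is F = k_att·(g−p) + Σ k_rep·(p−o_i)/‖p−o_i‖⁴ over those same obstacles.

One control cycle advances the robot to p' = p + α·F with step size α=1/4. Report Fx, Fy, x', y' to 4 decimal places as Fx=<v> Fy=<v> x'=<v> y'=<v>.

F_att = 3/4·(g−p) = 3/4·(-11,-3) = (-8.2500,-2.2500)
o1: d²=1 ≤ ρ²=32; F_rep = 29·(0,-1)/1² = (0.0000,-29.0000)
o2: d²=148 > ρ²=32 → inactive
o3: d²=388 > ρ²=32 → inactive
F = F_att + ΣF_rep = (-8.2500,-31.2500)
p' = p + 1/4·F = (6.9375,-11.8125)

Fx=-8.2500 Fy=-31.2500 x'=6.9375 y'=-11.8125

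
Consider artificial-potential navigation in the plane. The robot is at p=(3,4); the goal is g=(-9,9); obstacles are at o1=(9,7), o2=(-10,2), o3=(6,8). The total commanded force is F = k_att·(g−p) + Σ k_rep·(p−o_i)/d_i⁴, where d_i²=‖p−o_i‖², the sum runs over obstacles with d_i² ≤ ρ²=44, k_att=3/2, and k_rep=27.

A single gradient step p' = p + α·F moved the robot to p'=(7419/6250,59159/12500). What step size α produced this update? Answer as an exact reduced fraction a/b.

F_att = 3/2·(g−p) = 3/2·(-12,5) = (-18.0000,7.5000)
o1: d²=45 > ρ²=44 → inactive
o2: d²=173 > ρ²=44 → inactive
o3: d²=25 ≤ ρ²=44; F_rep = 27·(-3,-4)/25² = (-0.1296,-0.1728)
F = F_att + ΣF_rep = (-18.1296,7.3272)
Δp = p'−p = (-1.8130,0.7327); α = Δx/Fx = (-11331/6250) / (-11331/625) = 1/10
check: Δy/Fy = (9159/12500) / (9159/1250) = 1/10 ✓

α = 1/10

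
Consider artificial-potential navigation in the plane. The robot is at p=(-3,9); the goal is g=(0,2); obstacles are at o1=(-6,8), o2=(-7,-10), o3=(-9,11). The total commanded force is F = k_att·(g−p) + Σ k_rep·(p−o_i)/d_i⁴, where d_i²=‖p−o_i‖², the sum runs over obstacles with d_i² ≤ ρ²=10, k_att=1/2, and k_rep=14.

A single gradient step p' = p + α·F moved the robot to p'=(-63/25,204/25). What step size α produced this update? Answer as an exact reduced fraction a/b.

F_att = 1/2·(g−p) = 1/2·(3,-7) = (1.5000,-3.5000)
o1: d²=10 ≤ ρ²=10; F_rep = 14·(3,1)/10² = (0.4200,0.1400)
o2: d²=377 > ρ²=10 → inactive
o3: d²=40 > ρ²=10 → inactive
F = F_att + ΣF_rep = (1.9200,-3.3600)
Δp = p'−p = (0.4800,-0.8400); α = Δx/Fx = (12/25) / (48/25) = 1/4
check: Δy/Fy = (-21/25) / (-84/25) = 1/4 ✓

α = 1/4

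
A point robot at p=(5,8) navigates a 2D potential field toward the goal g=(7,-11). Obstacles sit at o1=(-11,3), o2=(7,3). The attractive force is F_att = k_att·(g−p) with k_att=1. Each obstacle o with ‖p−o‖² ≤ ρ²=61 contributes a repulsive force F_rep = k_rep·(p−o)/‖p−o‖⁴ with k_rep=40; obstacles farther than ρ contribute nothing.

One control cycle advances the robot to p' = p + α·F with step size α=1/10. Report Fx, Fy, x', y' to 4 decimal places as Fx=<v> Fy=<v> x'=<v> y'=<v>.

Fx=1.9049 Fy=-18.7622 x'=5.1905 y'=6.1238

F_att = 1·(g−p) = 1·(2,-19) = (2.0000,-19.0000)
o1: d²=281 > ρ²=61 → inactive
o2: d²=29 ≤ ρ²=61; F_rep = 40·(-2,5)/29² = (-0.0951,0.2378)
F = F_att + ΣF_rep = (1.9049,-18.7622)
p' = p + 1/10·F = (5.1905,6.1238)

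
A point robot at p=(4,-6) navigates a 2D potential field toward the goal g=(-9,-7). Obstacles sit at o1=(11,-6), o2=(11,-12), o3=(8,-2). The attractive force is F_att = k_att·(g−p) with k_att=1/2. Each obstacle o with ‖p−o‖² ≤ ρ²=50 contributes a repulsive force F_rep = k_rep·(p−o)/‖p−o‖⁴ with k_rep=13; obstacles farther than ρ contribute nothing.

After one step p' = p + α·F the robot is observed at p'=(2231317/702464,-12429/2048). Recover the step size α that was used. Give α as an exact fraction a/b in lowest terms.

α = 1/8

F_att = 1/2·(g−p) = 1/2·(-13,-1) = (-6.5000,-0.5000)
o1: d²=49 ≤ ρ²=50; F_rep = 13·(-7,0)/49² = (-0.0379,0.0000)
o2: d²=85 > ρ²=50 → inactive
o3: d²=32 ≤ ρ²=50; F_rep = 13·(-4,-4)/32² = (-0.0508,-0.0508)
F = F_att + ΣF_rep = (-6.5887,-0.5508)
Δp = p'−p = (-0.8236,-0.0688); α = Δx/Fx = (-578539/702464) / (-578539/87808) = 1/8
check: Δy/Fy = (-141/2048) / (-141/256) = 1/8 ✓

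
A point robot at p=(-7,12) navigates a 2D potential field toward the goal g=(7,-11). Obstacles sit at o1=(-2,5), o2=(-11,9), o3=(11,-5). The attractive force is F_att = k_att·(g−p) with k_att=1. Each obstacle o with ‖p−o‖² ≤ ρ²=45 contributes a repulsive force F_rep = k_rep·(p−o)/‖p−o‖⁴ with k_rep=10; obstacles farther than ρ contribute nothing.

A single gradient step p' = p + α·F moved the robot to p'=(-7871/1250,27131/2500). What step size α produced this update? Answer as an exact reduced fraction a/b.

F_att = 1·(g−p) = 1·(14,-23) = (14.0000,-23.0000)
o1: d²=74 > ρ²=45 → inactive
o2: d²=25 ≤ ρ²=45; F_rep = 10·(4,3)/25² = (0.0640,0.0480)
o3: d²=613 > ρ²=45 → inactive
F = F_att + ΣF_rep = (14.0640,-22.9520)
Δp = p'−p = (0.7032,-1.1476); α = Δx/Fx = (879/1250) / (1758/125) = 1/20
check: Δy/Fy = (-2869/2500) / (-2869/125) = 1/20 ✓

α = 1/20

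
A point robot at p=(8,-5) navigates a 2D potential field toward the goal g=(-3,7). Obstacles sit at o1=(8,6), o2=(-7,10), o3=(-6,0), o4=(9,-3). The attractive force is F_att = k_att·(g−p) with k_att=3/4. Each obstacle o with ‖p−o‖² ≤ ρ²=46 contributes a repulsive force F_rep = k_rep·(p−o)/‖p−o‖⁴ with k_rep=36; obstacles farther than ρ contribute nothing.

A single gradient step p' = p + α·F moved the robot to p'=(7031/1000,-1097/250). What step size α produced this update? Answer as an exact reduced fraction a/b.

α = 1/10

F_att = 3/4·(g−p) = 3/4·(-11,12) = (-8.2500,9.0000)
o1: d²=121 > ρ²=46 → inactive
o2: d²=450 > ρ²=46 → inactive
o3: d²=221 > ρ²=46 → inactive
o4: d²=5 ≤ ρ²=46; F_rep = 36·(-1,-2)/5² = (-1.4400,-2.8800)
F = F_att + ΣF_rep = (-9.6900,6.1200)
Δp = p'−p = (-0.9690,0.6120); α = Δx/Fx = (-969/1000) / (-969/100) = 1/10
check: Δy/Fy = (153/250) / (153/25) = 1/10 ✓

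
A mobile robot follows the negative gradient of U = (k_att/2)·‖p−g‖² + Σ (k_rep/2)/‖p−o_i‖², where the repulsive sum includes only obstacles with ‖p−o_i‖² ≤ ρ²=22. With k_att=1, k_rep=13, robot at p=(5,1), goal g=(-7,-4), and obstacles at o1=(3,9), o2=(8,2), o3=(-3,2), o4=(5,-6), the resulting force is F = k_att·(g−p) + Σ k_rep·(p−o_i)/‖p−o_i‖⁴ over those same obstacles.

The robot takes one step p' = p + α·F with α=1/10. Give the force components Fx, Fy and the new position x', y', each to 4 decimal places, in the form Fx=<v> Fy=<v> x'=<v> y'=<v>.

Fx=-12.3900 Fy=-5.1300 x'=3.7610 y'=0.4870

F_att = 1·(g−p) = 1·(-12,-5) = (-12.0000,-5.0000)
o1: d²=68 > ρ²=22 → inactive
o2: d²=10 ≤ ρ²=22; F_rep = 13·(-3,-1)/10² = (-0.3900,-0.1300)
o3: d²=65 > ρ²=22 → inactive
o4: d²=49 > ρ²=22 → inactive
F = F_att + ΣF_rep = (-12.3900,-5.1300)
p' = p + 1/10·F = (3.7610,0.4870)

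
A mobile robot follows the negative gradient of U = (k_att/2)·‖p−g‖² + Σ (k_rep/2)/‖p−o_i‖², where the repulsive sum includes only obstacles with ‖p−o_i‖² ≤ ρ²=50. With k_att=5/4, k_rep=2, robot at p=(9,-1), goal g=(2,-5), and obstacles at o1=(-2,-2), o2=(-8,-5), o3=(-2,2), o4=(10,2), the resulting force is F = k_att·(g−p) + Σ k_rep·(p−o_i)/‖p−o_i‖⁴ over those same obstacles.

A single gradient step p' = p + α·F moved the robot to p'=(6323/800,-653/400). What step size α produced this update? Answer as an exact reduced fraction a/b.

α = 1/8

F_att = 5/4·(g−p) = 5/4·(-7,-4) = (-8.7500,-5.0000)
o1: d²=122 > ρ²=50 → inactive
o2: d²=305 > ρ²=50 → inactive
o3: d²=130 > ρ²=50 → inactive
o4: d²=10 ≤ ρ²=50; F_rep = 2·(-1,-3)/10² = (-0.0200,-0.0600)
F = F_att + ΣF_rep = (-8.7700,-5.0600)
Δp = p'−p = (-1.0962,-0.6325); α = Δx/Fx = (-877/800) / (-877/100) = 1/8
check: Δy/Fy = (-253/400) / (-253/50) = 1/8 ✓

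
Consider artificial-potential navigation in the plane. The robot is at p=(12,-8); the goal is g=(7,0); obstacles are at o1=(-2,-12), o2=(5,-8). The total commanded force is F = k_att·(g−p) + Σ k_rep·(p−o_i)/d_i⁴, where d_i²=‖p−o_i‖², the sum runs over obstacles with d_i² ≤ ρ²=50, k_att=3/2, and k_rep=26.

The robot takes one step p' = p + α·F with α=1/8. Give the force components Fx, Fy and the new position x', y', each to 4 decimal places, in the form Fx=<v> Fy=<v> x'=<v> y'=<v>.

F_att = 3/2·(g−p) = 3/2·(-5,8) = (-7.5000,12.0000)
o1: d²=212 > ρ²=50 → inactive
o2: d²=49 ≤ ρ²=50; F_rep = 26·(7,0)/49² = (0.0758,0.0000)
F = F_att + ΣF_rep = (-7.4242,12.0000)
p' = p + 1/8·F = (11.0720,-6.5000)

Fx=-7.4242 Fy=12.0000 x'=11.0720 y'=-6.5000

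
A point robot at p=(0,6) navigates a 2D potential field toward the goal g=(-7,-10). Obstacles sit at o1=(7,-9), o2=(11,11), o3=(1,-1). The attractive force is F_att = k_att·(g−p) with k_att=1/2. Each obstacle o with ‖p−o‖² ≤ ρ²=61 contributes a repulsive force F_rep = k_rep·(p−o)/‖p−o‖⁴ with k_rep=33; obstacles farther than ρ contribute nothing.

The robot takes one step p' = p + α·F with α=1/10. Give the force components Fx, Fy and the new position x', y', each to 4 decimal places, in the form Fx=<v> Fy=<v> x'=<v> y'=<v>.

Fx=-3.5132 Fy=-7.9076 x'=-0.3513 y'=5.2092

F_att = 1/2·(g−p) = 1/2·(-7,-16) = (-3.5000,-8.0000)
o1: d²=274 > ρ²=61 → inactive
o2: d²=146 > ρ²=61 → inactive
o3: d²=50 ≤ ρ²=61; F_rep = 33·(-1,7)/50² = (-0.0132,0.0924)
F = F_att + ΣF_rep = (-3.5132,-7.9076)
p' = p + 1/10·F = (-0.3513,5.2092)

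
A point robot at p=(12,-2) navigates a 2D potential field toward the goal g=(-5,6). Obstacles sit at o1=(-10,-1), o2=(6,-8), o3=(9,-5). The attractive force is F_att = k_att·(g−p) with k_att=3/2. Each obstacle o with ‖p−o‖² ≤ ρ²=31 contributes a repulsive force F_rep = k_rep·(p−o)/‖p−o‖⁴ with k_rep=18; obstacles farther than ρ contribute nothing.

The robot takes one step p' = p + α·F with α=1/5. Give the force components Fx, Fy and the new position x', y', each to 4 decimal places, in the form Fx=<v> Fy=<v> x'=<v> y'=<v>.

Fx=-25.3333 Fy=12.1667 x'=6.9333 y'=0.4333

F_att = 3/2·(g−p) = 3/2·(-17,8) = (-25.5000,12.0000)
o1: d²=485 > ρ²=31 → inactive
o2: d²=72 > ρ²=31 → inactive
o3: d²=18 ≤ ρ²=31; F_rep = 18·(3,3)/18² = (0.1667,0.1667)
F = F_att + ΣF_rep = (-25.3333,12.1667)
p' = p + 1/5·F = (6.9333,0.4333)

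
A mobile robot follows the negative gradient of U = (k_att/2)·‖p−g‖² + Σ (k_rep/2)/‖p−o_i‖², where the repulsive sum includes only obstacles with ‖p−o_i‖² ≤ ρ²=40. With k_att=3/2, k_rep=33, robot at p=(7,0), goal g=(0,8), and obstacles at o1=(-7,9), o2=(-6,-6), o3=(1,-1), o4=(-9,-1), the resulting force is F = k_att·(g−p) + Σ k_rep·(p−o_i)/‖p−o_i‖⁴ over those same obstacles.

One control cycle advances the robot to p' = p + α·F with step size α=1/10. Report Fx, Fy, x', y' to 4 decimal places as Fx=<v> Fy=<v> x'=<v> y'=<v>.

F_att = 3/2·(g−p) = 3/2·(-7,8) = (-10.5000,12.0000)
o1: d²=277 > ρ²=40 → inactive
o2: d²=205 > ρ²=40 → inactive
o3: d²=37 ≤ ρ²=40; F_rep = 33·(6,1)/37² = (0.1446,0.0241)
o4: d²=257 > ρ²=40 → inactive
F = F_att + ΣF_rep = (-10.3554,12.0241)
p' = p + 1/10·F = (5.9645,1.2024)

Fx=-10.3554 Fy=12.0241 x'=5.9645 y'=1.2024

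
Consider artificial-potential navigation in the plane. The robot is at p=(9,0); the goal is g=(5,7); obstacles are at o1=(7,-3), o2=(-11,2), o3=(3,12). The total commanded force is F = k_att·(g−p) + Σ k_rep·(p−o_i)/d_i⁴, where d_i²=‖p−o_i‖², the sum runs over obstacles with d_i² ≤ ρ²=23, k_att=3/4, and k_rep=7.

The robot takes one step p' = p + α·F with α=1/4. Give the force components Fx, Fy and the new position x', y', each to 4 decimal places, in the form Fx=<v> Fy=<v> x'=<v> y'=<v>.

F_att = 3/4·(g−p) = 3/4·(-4,7) = (-3.0000,5.2500)
o1: d²=13 ≤ ρ²=23; F_rep = 7·(2,3)/13² = (0.0828,0.1243)
o2: d²=404 > ρ²=23 → inactive
o3: d²=180 > ρ²=23 → inactive
F = F_att + ΣF_rep = (-2.9172,5.3743)
p' = p + 1/4·F = (8.2707,1.3436)

Fx=-2.9172 Fy=5.3743 x'=8.2707 y'=1.3436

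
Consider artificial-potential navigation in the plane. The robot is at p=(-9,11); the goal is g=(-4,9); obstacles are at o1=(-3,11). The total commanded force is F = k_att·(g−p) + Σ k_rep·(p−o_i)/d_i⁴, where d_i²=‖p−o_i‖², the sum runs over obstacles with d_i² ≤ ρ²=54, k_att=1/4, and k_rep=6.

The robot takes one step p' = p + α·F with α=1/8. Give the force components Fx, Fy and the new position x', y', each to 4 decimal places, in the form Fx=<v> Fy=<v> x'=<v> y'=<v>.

Fx=1.2222 Fy=-0.5000 x'=-8.8472 y'=10.9375

F_att = 1/4·(g−p) = 1/4·(5,-2) = (1.2500,-0.5000)
o1: d²=36 ≤ ρ²=54; F_rep = 6·(-6,0)/36² = (-0.0278,0.0000)
F = F_att + ΣF_rep = (1.2222,-0.5000)
p' = p + 1/8·F = (-8.8472,10.9375)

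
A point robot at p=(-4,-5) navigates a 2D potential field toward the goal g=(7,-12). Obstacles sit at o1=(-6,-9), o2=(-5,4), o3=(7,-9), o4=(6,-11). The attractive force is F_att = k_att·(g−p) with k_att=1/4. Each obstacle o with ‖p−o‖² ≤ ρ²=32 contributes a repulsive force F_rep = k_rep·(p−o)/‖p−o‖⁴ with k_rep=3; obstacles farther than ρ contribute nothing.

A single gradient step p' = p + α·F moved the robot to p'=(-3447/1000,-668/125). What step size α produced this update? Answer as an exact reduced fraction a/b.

F_att = 1/4·(g−p) = 1/4·(11,-7) = (2.7500,-1.7500)
o1: d²=20 ≤ ρ²=32; F_rep = 3·(2,4)/20² = (0.0150,0.0300)
o2: d²=82 > ρ²=32 → inactive
o3: d²=137 > ρ²=32 → inactive
o4: d²=136 > ρ²=32 → inactive
F = F_att + ΣF_rep = (2.7650,-1.7200)
Δp = p'−p = (0.5530,-0.3440); α = Δx/Fx = (553/1000) / (553/200) = 1/5
check: Δy/Fy = (-43/125) / (-43/25) = 1/5 ✓

α = 1/5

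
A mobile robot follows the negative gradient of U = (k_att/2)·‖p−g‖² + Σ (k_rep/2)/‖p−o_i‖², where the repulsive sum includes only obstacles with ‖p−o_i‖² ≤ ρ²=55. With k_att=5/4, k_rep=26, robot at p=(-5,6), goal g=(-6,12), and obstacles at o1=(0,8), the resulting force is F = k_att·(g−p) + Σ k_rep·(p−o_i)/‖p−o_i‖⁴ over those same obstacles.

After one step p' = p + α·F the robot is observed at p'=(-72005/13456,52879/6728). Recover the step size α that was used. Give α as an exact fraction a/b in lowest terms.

α = 1/4

F_att = 5/4·(g−p) = 5/4·(-1,6) = (-1.2500,7.5000)
o1: d²=29 ≤ ρ²=55; F_rep = 26·(-5,-2)/29² = (-0.1546,-0.0618)
F = F_att + ΣF_rep = (-1.4046,7.4382)
Δp = p'−p = (-0.3511,1.8595); α = Δx/Fx = (-4725/13456) / (-4725/3364) = 1/4
check: Δy/Fy = (12511/6728) / (12511/1682) = 1/4 ✓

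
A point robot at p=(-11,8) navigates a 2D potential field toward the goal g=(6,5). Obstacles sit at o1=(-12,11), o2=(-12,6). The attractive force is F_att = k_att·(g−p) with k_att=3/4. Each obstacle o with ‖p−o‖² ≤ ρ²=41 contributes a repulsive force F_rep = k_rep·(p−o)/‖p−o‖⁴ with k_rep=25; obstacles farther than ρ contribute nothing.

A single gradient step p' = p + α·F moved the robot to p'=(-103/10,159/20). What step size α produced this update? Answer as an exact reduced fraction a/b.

F_att = 3/4·(g−p) = 3/4·(17,-3) = (12.7500,-2.2500)
o1: d²=10 ≤ ρ²=41; F_rep = 25·(1,-3)/10² = (0.2500,-0.7500)
o2: d²=5 ≤ ρ²=41; F_rep = 25·(1,2)/5² = (1.0000,2.0000)
F = F_att + ΣF_rep = (14.0000,-1.0000)
Δp = p'−p = (0.7000,-0.0500); α = Δx/Fx = (7/10) / (14) = 1/20
check: Δy/Fy = (-1/20) / (-1) = 1/20 ✓

α = 1/20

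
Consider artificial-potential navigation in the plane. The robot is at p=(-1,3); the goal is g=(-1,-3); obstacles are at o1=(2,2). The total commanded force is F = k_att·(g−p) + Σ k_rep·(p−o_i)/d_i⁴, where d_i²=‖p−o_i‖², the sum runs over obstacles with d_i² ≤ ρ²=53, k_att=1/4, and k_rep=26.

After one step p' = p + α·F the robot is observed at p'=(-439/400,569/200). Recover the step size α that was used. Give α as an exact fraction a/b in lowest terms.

α = 1/8

F_att = 1/4·(g−p) = 1/4·(0,-6) = (0.0000,-1.5000)
o1: d²=10 ≤ ρ²=53; F_rep = 26·(-3,1)/10² = (-0.7800,0.2600)
F = F_att + ΣF_rep = (-0.7800,-1.2400)
Δp = p'−p = (-0.0975,-0.1550); α = Δx/Fx = (-39/400) / (-39/50) = 1/8
check: Δy/Fy = (-31/200) / (-31/25) = 1/8 ✓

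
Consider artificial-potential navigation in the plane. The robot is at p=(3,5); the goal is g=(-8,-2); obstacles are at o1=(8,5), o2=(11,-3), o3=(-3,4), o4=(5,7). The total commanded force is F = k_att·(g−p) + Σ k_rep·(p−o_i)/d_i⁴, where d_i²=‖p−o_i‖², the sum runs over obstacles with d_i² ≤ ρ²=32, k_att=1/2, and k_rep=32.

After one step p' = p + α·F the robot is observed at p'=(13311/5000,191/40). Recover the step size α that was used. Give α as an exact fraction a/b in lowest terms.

F_att = 1/2·(g−p) = 1/2·(-11,-7) = (-5.5000,-3.5000)
o1: d²=25 ≤ ρ²=32; F_rep = 32·(-5,0)/25² = (-0.2560,0.0000)
o2: d²=128 > ρ²=32 → inactive
o3: d²=37 > ρ²=32 → inactive
o4: d²=8 ≤ ρ²=32; F_rep = 32·(-2,-2)/8² = (-1.0000,-1.0000)
F = F_att + ΣF_rep = (-6.7560,-4.5000)
Δp = p'−p = (-0.3378,-0.2250); α = Δx/Fx = (-1689/5000) / (-1689/250) = 1/20
check: Δy/Fy = (-9/40) / (-9/2) = 1/20 ✓

α = 1/20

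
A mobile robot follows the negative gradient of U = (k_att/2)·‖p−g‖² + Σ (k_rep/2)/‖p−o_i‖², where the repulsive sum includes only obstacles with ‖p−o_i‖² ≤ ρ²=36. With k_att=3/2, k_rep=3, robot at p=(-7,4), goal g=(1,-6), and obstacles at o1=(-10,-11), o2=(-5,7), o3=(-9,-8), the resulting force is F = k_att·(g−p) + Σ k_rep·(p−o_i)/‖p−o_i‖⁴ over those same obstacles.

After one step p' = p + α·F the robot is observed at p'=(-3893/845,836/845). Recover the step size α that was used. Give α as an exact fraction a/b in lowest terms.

α = 1/5

F_att = 3/2·(g−p) = 3/2·(8,-10) = (12.0000,-15.0000)
o1: d²=234 > ρ²=36 → inactive
o2: d²=13 ≤ ρ²=36; F_rep = 3·(-2,-3)/13² = (-0.0355,-0.0533)
o3: d²=148 > ρ²=36 → inactive
F = F_att + ΣF_rep = (11.9645,-15.0533)
Δp = p'−p = (2.3929,-3.0107); α = Δx/Fx = (2022/845) / (2022/169) = 1/5
check: Δy/Fy = (-2544/845) / (-2544/169) = 1/5 ✓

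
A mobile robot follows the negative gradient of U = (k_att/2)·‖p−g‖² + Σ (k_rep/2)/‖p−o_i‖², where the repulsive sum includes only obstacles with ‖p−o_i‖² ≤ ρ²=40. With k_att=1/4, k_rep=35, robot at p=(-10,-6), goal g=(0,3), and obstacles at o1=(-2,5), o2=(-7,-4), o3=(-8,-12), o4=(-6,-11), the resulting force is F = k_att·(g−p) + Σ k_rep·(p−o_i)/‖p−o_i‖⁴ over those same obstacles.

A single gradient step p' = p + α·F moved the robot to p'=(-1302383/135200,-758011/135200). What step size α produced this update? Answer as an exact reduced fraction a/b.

F_att = 1/4·(g−p) = 1/4·(10,9) = (2.5000,2.2500)
o1: d²=185 > ρ²=40 → inactive
o2: d²=13 ≤ ρ²=40; F_rep = 35·(-3,-2)/13² = (-0.6213,-0.4142)
o3: d²=40 ≤ ρ²=40; F_rep = 35·(-2,6)/40² = (-0.0437,0.1313)
o4: d²=41 > ρ²=40 → inactive
F = F_att + ΣF_rep = (1.8349,1.9670)
Δp = p'−p = (0.3670,0.3934); α = Δx/Fx = (49617/135200) / (49617/27040) = 1/5
check: Δy/Fy = (53189/135200) / (53189/27040) = 1/5 ✓

α = 1/5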